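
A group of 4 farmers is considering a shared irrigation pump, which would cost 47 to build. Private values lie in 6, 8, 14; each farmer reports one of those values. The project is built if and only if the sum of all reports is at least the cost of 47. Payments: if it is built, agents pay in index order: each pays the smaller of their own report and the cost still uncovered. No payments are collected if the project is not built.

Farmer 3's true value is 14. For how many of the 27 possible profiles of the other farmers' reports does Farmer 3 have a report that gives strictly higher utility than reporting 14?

1

Others report (14, 14, 14): truth gives 0; report 6 gives 8 > 0. Violating.
Others report (6, 6, 6): truth gives 0; no alternative beats it.
Others report (6, 6, 8): truth gives 0; no alternative beats it.
(Checking all 27 profiles: 1 has a profitable deviation, 26 do not.)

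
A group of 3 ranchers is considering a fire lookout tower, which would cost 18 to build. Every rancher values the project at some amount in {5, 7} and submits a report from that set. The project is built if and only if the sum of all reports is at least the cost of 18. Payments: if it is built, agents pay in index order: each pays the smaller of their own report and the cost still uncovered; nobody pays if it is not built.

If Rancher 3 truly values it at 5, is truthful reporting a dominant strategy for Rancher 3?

Yes

Check each profile of the others' reports and compare truth against every alternative report.
Others report (5, 7): truth gives 0, best alternative gives -1.
Others report (7, 5): truth gives 0, best alternative gives -1.
Others report (7, 7): truth gives 1, best alternative gives 1.
Others report (5, 5): truth gives 0, best alternative gives 0.
In every case the truthful report is at least as good as any alternative, so it is a dominant strategy.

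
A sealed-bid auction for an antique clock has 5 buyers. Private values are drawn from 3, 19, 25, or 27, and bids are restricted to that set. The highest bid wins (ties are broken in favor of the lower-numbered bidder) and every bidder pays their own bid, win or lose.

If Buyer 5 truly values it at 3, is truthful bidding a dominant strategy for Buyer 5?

Check each profile of the others' bids and compare truth against every alternative bid.
Others bid (3, 3, 3, 19): truth gives -3, best alternative gives -19.
Others bid (3, 3, 3, 25): truth gives -3, best alternative gives -19.
Others bid (3, 3, 3, 27): truth gives -3, best alternative gives -19.
Others bid (3, 3, 19, 3): truth gives -3, best alternative gives -19.
Others bid (3, 3, 19, 19): truth gives -3, best alternative gives -19.
Others bid (3, 3, 19, 25): truth gives -3, best alternative gives -19.
(Remaining 250 profiles checked similarly; truth is weakly best in each.)
In every case the truthful bid is at least as good as any alternative, so it is a dominant strategy.

Yes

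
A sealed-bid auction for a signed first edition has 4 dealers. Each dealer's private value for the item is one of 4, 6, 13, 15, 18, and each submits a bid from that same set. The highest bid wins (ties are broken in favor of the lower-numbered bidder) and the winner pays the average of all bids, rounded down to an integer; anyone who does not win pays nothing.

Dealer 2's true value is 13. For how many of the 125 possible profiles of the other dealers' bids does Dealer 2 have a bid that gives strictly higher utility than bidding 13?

44

Others bid (4, 4, 4): truth gives 7; bid 6 gives 9 > 7. Violating.
Others bid (4, 4, 6): truth gives 7; bid 6 gives 8 > 7. Violating.
Others bid (4, 4, 15): truth gives 0; bid 15 gives 4 > 0. Violating.
Others bid (4, 4, 18): truth gives 0; bid 18 gives 2 > 0. Violating.
Others bid (4, 4, 13): truth gives 5; no alternative beats it.
Others bid (4, 6, 13): truth gives 4; no alternative beats it.
(Checking all 125 profiles: 44 have a profitable deviation, 81 do not.)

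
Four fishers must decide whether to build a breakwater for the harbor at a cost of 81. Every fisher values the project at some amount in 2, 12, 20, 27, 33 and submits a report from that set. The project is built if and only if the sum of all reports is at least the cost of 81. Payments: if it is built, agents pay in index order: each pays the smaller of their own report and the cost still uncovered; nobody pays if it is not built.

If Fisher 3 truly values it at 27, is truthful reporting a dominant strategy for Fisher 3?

Consider the case where Fisher 1 reports 2, Fisher 2 reports 27 and Fisher 4 reports 33.
Truthful report 27: project built, pays 27, utility 27 - 27 = 0.
Report 20 instead: project built, pays 20, utility 27 - 20 = 7.
Since 7 > 0, reporting 20 is strictly better here, so truthful reporting is not dominant.

No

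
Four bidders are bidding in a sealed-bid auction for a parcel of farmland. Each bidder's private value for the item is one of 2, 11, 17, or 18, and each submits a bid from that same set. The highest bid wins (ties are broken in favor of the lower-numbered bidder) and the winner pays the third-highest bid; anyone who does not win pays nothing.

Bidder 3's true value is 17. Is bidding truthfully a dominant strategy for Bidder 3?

No

Consider the case where Bidder 1 bids 2, Bidder 2 bids 2 and Bidder 4 bids 18.
Truthful bid 17: loses, pays 0, utility 0.
Bid 18 instead: wins, pays 2, utility 17 - 2 = 15.
Since 15 > 0, bidding 18 is strictly better here, so truthful bidding is not dominant.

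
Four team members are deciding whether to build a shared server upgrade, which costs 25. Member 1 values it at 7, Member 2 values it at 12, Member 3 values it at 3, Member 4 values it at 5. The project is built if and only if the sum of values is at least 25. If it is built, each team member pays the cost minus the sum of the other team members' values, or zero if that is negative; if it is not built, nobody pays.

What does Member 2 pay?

10

Total value 27 ≥ cost 25, so the project is built.
The other team members' values sum to 15.
Cost minus that sum is 25 - 15 = 10.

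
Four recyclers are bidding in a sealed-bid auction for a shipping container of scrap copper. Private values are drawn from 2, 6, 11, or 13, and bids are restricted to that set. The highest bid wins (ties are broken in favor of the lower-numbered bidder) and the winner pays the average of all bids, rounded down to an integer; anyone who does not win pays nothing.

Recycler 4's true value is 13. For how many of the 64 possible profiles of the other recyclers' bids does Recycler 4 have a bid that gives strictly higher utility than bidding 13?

1

Others bid (2, 2, 2): truth gives 9; bid 6 gives 10 > 9. Violating.
Others bid (2, 2, 6): truth gives 8; no alternative beats it.
Others bid (2, 2, 11): truth gives 6; no alternative beats it.
(Checking all 64 profiles: 1 has a profitable deviation, 63 do not.)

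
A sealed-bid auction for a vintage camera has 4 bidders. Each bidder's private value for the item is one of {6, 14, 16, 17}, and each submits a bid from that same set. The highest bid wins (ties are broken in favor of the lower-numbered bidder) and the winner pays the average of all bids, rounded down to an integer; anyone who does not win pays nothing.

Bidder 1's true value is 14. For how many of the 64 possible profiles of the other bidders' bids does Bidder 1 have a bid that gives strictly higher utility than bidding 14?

Others bid (6, 6, 6): truth gives 6; bid 6 gives 8 > 6. Violating.
Others bid (6, 6, 16): truth gives 0; bid 16 gives 3 > 0. Violating.
Others bid (6, 6, 17): truth gives 0; bid 17 gives 3 > 0. Violating.
Others bid (6, 14, 16): truth gives 0; bid 16 gives 1 > 0. Violating.
Others bid (6, 6, 14): truth gives 4; no alternative beats it.
Others bid (6, 14, 6): truth gives 4; no alternative beats it.
(Checking all 64 profiles: 22 have a profitable deviation, 42 do not.)

22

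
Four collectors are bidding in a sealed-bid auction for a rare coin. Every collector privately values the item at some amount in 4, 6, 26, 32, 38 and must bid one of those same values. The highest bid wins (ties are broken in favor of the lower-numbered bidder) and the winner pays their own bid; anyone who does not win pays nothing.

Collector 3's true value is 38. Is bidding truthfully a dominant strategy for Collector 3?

No

Consider the case where Collector 1 bids 4, Collector 2 bids 4 and Collector 4 bids 4.
Truthful bid 38: wins, pays 38, utility 38 - 38 = 0.
Bid 6 instead: wins, pays 6, utility 38 - 6 = 32.
Since 32 > 0, bidding 6 is strictly better here, so truthful bidding is not dominant.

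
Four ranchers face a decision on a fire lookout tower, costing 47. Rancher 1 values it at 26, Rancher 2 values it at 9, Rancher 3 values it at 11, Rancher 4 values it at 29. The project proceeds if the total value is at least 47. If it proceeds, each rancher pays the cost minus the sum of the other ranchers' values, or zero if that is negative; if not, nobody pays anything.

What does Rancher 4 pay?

1

Total value 75 ≥ cost 47, so the project is built.
The other ranchers' values sum to 46.
Cost minus that sum is 47 - 46 = 1.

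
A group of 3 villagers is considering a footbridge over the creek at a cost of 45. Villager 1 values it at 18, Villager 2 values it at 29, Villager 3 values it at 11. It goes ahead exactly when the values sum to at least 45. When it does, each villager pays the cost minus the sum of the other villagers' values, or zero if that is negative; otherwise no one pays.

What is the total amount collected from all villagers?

21

Total value 58 ≥ cost 45, so it is built.
Villager 1: others sum to 40; max(0, 45 - 40) = 5.
Villager 2: others sum to 29; max(0, 45 - 29) = 16.
Villager 3: others sum to 47; max(0, 45 - 47) = 0.
Total collected = 5 + 16 + 0 = 21.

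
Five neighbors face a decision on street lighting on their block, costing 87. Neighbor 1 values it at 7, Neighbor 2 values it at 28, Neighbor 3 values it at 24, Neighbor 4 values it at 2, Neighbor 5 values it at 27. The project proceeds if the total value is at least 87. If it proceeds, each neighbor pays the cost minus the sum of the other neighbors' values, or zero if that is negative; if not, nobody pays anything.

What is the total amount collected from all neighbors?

83

Total value 88 ≥ cost 87, so it is built.
Neighbor 1: others sum to 81; max(0, 87 - 81) = 6.
Neighbor 2: others sum to 60; max(0, 87 - 60) = 27.
Neighbor 3: others sum to 64; max(0, 87 - 64) = 23.
Neighbor 4: others sum to 86; max(0, 87 - 86) = 1.
Neighbor 5: others sum to 61; max(0, 87 - 61) = 26.
Total collected = 6 + 27 + 23 + 1 + 26 = 83.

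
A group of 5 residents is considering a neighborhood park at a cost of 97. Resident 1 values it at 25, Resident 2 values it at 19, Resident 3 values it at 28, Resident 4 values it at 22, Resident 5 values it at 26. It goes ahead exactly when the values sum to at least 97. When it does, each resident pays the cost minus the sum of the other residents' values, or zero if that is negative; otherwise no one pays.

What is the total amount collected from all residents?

10

Total value 120 ≥ cost 97, so it is built.
Resident 1: others sum to 95; max(0, 97 - 95) = 2.
Resident 2: others sum to 101; max(0, 97 - 101) = 0.
Resident 3: others sum to 92; max(0, 97 - 92) = 5.
Resident 4: others sum to 98; max(0, 97 - 98) = 0.
Resident 5: others sum to 94; max(0, 97 - 94) = 3.
Total collected = 2 + 0 + 5 + 0 + 3 = 10.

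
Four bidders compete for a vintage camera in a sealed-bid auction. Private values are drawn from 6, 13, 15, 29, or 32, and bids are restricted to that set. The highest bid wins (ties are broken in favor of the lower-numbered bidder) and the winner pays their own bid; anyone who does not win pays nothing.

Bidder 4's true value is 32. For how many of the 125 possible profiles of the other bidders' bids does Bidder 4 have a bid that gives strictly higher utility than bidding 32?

27

Others bid (6, 6, 6): truth gives 0; bid 13 gives 19 > 0. Violating.
Others bid (6, 6, 13): truth gives 0; bid 15 gives 17 > 0. Violating.
Others bid (6, 6, 15): truth gives 0; bid 29 gives 3 > 0. Violating.
Others bid (6, 13, 6): truth gives 0; bid 15 gives 17 > 0. Violating.
Others bid (6, 6, 29): truth gives 0; no alternative beats it.
Others bid (6, 6, 32): truth gives 0; no alternative beats it.
(Checking all 125 profiles: 27 have a profitable deviation, 98 do not.)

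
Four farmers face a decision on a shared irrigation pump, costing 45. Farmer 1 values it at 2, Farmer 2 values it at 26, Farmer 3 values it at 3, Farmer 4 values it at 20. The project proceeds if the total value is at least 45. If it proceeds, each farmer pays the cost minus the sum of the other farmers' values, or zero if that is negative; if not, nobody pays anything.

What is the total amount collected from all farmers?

34

Total value 51 ≥ cost 45, so it is built.
Farmer 1: others sum to 49; max(0, 45 - 49) = 0.
Farmer 2: others sum to 25; max(0, 45 - 25) = 20.
Farmer 3: others sum to 48; max(0, 45 - 48) = 0.
Farmer 4: others sum to 31; max(0, 45 - 31) = 14.
Total collected = 0 + 20 + 0 + 14 = 34.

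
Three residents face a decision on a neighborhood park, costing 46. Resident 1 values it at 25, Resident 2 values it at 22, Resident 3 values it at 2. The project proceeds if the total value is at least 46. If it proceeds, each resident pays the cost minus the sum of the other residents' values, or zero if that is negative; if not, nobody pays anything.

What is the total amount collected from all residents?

Total value 49 ≥ cost 46, so it is built.
Resident 1: others sum to 24; max(0, 46 - 24) = 22.
Resident 2: others sum to 27; max(0, 46 - 27) = 19.
Resident 3: others sum to 47; max(0, 46 - 47) = 0.
Total collected = 22 + 19 + 0 = 41.

41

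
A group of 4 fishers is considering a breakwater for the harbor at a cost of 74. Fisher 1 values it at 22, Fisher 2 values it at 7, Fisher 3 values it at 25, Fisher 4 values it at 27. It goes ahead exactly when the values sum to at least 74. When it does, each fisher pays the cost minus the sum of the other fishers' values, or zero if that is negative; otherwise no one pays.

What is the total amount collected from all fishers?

Total value 81 ≥ cost 74, so it is built.
Fisher 1: others sum to 59; max(0, 74 - 59) = 15.
Fisher 2: others sum to 74; max(0, 74 - 74) = 0.
Fisher 3: others sum to 56; max(0, 74 - 56) = 18.
Fisher 4: others sum to 54; max(0, 74 - 54) = 20.
Total collected = 15 + 0 + 18 + 20 = 53.

53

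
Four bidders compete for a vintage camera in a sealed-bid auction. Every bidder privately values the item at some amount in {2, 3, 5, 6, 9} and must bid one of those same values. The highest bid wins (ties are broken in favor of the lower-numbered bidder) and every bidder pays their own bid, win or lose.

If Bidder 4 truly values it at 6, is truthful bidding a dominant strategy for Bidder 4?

No

Consider the case where Bidder 1 bids 2, Bidder 2 bids 2 and Bidder 3 bids 2.
Truthful bid 6: wins, pays 6, utility 6 - 6 = 0.
Bid 3 instead: wins, pays 3, utility 6 - 3 = 3.
Since 3 > 0, bidding 3 is strictly better here, so truthful bidding is not dominant.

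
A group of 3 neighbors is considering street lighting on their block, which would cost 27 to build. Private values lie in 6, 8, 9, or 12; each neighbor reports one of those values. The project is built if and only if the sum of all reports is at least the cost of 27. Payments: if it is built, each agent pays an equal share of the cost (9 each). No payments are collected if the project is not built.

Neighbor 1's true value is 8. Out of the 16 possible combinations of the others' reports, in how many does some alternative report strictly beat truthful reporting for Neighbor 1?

Others report (8, 12): truth gives -1; report 6 gives 0 > -1. Violating.
Others report (12, 8): truth gives -1; report 6 gives 0 > -1. Violating.
Others report (6, 6): truth gives 0; no alternative beats it.
Others report (6, 8): truth gives 0; no alternative beats it.
(Checking all 16 profiles: 2 have a profitable deviation, 14 do not.)

2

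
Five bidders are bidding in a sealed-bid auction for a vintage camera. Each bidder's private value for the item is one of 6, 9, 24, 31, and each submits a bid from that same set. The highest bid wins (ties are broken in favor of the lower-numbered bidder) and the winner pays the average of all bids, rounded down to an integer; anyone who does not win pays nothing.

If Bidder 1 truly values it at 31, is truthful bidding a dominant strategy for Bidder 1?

Consider the case where Bidder 2 bids 6, Bidder 3 bids 6, Bidder 4 bids 6 and Bidder 5 bids 6.
Truthful bid 31: wins, pays 11, utility 31 - 11 = 20.
Bid 6 instead: wins, pays 6, utility 31 - 6 = 25.
Since 25 > 20, bidding 6 is strictly better here, so truthful bidding is not dominant.

No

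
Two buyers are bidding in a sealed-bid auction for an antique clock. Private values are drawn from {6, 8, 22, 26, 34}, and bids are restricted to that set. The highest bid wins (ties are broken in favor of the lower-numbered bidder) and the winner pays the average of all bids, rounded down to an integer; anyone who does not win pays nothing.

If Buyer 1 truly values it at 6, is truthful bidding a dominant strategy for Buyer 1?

Check each profile of the others' bids and compare truth against every alternative bid.
Others bid (8): truth gives 0, best alternative gives -2.
Others bid (6): truth gives 0, best alternative gives -1.
Others bid (22): truth gives 0, best alternative gives 0.
Others bid (26): truth gives 0, best alternative gives 0.
Others bid (34): truth gives 0, best alternative gives 0.
In every case the truthful bid is at least as good as any alternative, so it is a dominant strategy.

Yes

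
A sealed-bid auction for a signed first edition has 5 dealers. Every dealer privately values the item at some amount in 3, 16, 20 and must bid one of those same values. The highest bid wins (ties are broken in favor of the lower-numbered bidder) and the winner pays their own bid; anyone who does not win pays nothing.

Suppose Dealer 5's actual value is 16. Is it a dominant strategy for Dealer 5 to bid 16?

Yes

Check each profile of the others' bids and compare truth against every alternative bid.
Others bid (3, 3, 3, 3): truth gives 0, best alternative gives 0.
Others bid (3, 3, 3, 16): truth gives 0, best alternative gives 0.
Others bid (3, 3, 3, 20): truth gives 0, best alternative gives 0.
Others bid (3, 3, 16, 3): truth gives 0, best alternative gives 0.
Others bid (3, 3, 16, 16): truth gives 0, best alternative gives 0.
Others bid (3, 3, 16, 20): truth gives 0, best alternative gives 0.
(Remaining 75 profiles checked similarly; truth is weakly best in each.)
In every case the truthful bid is at least as good as any alternative, so it is a dominant strategy.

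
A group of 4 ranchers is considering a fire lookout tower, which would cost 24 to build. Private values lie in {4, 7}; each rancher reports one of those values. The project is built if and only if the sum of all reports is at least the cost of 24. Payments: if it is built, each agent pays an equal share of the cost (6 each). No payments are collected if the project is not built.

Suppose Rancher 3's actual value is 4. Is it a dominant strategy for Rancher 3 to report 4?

Yes

Check each profile of the others' reports and compare truth against every alternative report.
Others report (4, 7, 7): truth gives 0, best alternative gives -2.
Others report (7, 4, 7): truth gives 0, best alternative gives -2.
Others report (7, 7, 4): truth gives 0, best alternative gives -2.
Others report (7, 7, 7): truth gives -2, best alternative gives -2.
Others report (4, 4, 4): truth gives 0, best alternative gives 0.
Others report (4, 4, 7): truth gives 0, best alternative gives 0.
(Remaining 2 profiles checked similarly; truth is weakly best in each.)
In every case the truthful report is at least as good as any alternative, so it is a dominant strategy.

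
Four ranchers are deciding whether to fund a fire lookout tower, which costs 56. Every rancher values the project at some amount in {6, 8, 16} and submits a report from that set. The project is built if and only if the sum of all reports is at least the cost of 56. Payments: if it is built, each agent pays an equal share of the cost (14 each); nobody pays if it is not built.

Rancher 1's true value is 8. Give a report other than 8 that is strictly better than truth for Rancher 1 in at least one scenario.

Suppose Rancher 2 reports 16, Rancher 3 reports 16 and Rancher 4 reports 16.
Report 8: project built, pays 14, utility 8 - 14 = -6.
Report 6: project not built, utility 0.
So reporting 6 beats truth here (0 > -6).

6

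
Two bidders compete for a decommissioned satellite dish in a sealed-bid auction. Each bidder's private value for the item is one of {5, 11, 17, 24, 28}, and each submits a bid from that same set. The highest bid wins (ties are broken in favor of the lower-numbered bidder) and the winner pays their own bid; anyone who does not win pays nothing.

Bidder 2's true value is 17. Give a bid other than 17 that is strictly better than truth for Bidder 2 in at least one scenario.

11

Suppose Bidder 1 bids 5.
Bid 17: wins, pays 17, utility 17 - 17 = 0.
Bid 11: wins, pays 11, utility 17 - 11 = 6.
So bidding 11 beats truth here (6 > 0).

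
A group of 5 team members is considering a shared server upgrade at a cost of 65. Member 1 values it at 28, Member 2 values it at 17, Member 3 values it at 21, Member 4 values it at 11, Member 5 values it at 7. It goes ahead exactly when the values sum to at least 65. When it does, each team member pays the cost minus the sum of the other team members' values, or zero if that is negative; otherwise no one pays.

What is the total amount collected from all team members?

Total value 84 ≥ cost 65, so it is built.
Member 1: others sum to 56; max(0, 65 - 56) = 9.
Member 2: others sum to 67; max(0, 65 - 67) = 0.
Member 3: others sum to 63; max(0, 65 - 63) = 2.
Member 4: others sum to 73; max(0, 65 - 73) = 0.
Member 5: others sum to 77; max(0, 65 - 77) = 0.
Total collected = 9 + 0 + 2 + 0 + 0 = 11.

11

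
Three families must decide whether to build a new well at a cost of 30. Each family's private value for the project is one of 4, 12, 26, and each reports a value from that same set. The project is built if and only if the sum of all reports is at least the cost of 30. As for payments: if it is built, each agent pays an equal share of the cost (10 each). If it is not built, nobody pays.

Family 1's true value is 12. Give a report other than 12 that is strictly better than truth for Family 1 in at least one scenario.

26

Suppose Family 2 reports 4 and Family 3 reports 4.
Report 12: project not built, utility 0.
Report 26: project built, pays 10, utility 12 - 10 = 2.
So reporting 26 beats truth here (2 > 0).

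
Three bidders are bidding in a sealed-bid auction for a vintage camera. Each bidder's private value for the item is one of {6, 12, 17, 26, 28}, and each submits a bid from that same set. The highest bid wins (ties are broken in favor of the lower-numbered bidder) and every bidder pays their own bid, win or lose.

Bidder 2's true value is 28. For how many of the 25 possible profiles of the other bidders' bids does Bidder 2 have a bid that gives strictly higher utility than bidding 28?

Others bid (6, 6): truth gives 0; bid 12 gives 16 > 0. Violating.
Others bid (6, 12): truth gives 0; bid 12 gives 16 > 0. Violating.
Others bid (6, 17): truth gives 0; bid 17 gives 11 > 0. Violating.
Others bid (6, 26): truth gives 0; bid 26 gives 2 > 0. Violating.
Others bid (6, 28): truth gives 0; no alternative beats it.
Others bid (12, 28): truth gives 0; no alternative beats it.
(Checking all 25 profiles: 17 have a profitable deviation, 8 do not.)

17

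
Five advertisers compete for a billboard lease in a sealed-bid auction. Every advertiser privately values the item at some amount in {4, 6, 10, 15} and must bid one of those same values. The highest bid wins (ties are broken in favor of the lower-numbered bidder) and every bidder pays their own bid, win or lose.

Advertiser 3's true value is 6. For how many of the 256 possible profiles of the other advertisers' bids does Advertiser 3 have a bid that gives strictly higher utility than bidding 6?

252

Others bid (4, 4, 4, 10): truth gives -6; bid 4 gives -4 > -6. Violating.
Others bid (4, 4, 4, 15): truth gives -6; bid 4 gives -4 > -6. Violating.
Others bid (4, 4, 6, 10): truth gives -6; bid 4 gives -4 > -6. Violating.
Others bid (4, 4, 6, 15): truth gives -6; bid 4 gives -4 > -6. Violating.
Others bid (4, 4, 4, 4): truth gives 0; no alternative beats it.
Others bid (4, 4, 4, 6): truth gives 0; no alternative beats it.
(Checking all 256 profiles: 252 have a profitable deviation, 4 do not.)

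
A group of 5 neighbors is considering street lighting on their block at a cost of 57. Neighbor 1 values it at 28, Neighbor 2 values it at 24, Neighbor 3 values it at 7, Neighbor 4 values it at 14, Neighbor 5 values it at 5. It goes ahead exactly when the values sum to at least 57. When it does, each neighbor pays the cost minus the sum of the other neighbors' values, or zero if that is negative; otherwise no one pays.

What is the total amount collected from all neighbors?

10

Total value 78 ≥ cost 57, so it is built.
Neighbor 1: others sum to 50; max(0, 57 - 50) = 7.
Neighbor 2: others sum to 54; max(0, 57 - 54) = 3.
Neighbor 3: others sum to 71; max(0, 57 - 71) = 0.
Neighbor 4: others sum to 64; max(0, 57 - 64) = 0.
Neighbor 5: others sum to 73; max(0, 57 - 73) = 0.
Total collected = 7 + 3 + 0 + 0 + 0 = 10.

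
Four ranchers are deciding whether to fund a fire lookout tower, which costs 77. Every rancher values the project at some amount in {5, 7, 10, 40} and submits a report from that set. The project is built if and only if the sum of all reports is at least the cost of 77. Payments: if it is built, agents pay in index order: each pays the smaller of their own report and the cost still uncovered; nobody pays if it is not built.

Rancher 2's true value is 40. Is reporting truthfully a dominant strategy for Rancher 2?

Consider the case where Rancher 1 reports 5, Rancher 3 reports 40 and Rancher 4 reports 40.
Truthful report 40: project built, pays 40, utility 40 - 40 = 0.
Report 5 instead: project built, pays 5, utility 40 - 5 = 35.
Since 35 > 0, reporting 5 is strictly better here, so truthful reporting is not dominant.

No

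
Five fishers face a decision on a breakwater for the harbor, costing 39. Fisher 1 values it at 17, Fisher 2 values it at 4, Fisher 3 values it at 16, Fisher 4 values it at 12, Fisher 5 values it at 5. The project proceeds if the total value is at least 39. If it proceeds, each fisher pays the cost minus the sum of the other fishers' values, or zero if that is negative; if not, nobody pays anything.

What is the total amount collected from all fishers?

Total value 54 ≥ cost 39, so it is built.
Fisher 1: others sum to 37; max(0, 39 - 37) = 2.
Fisher 2: others sum to 50; max(0, 39 - 50) = 0.
Fisher 3: others sum to 38; max(0, 39 - 38) = 1.
Fisher 4: others sum to 42; max(0, 39 - 42) = 0.
Fisher 5: others sum to 49; max(0, 39 - 49) = 0.
Total collected = 2 + 0 + 1 + 0 + 0 = 3.

3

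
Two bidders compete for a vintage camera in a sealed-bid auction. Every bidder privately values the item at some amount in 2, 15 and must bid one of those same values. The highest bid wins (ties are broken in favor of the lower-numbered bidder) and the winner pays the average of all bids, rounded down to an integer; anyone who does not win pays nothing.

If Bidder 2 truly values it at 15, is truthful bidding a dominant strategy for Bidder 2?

Yes

Check each profile of the others' bids and compare truth against every alternative bid.
Others bid (2): truth gives 7, best alternative gives 0.
Others bid (15): truth gives 0, best alternative gives 0.
In every case the truthful bid is at least as good as any alternative, so it is a dominant strategy.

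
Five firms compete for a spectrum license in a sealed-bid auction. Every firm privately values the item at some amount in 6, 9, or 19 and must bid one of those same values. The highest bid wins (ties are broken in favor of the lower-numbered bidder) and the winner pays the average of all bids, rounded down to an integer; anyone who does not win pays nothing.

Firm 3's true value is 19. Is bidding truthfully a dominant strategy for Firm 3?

No

Consider the case where Firm 1 bids 6, Firm 2 bids 6, Firm 4 bids 6 and Firm 5 bids 6.
Truthful bid 19: wins, pays 8, utility 19 - 8 = 11.
Bid 9 instead: wins, pays 6, utility 19 - 6 = 13.
Since 13 > 11, bidding 9 is strictly better here, so truthful bidding is not dominant.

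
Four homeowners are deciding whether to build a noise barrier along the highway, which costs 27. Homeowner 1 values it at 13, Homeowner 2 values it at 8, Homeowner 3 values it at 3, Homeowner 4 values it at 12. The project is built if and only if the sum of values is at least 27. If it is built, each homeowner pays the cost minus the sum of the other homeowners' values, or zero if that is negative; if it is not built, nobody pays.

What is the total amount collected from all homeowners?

7

Total value 36 ≥ cost 27, so it is built.
Homeowner 1: others sum to 23; max(0, 27 - 23) = 4.
Homeowner 2: others sum to 28; max(0, 27 - 28) = 0.
Homeowner 3: others sum to 33; max(0, 27 - 33) = 0.
Homeowner 4: others sum to 24; max(0, 27 - 24) = 3.
Total collected = 4 + 0 + 0 + 3 = 7.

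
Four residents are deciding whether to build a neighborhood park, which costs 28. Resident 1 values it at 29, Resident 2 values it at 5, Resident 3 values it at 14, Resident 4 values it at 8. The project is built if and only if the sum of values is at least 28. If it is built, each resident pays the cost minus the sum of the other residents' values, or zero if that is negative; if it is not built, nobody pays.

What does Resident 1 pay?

Total value 56 ≥ cost 28, so the project is built.
The other residents' values sum to 27.
Cost minus that sum is 28 - 27 = 1.

1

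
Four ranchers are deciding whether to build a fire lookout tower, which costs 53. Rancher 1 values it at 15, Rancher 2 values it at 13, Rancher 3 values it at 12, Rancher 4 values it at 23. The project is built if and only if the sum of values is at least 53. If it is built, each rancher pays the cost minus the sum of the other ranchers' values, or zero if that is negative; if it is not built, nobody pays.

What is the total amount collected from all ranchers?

23

Total value 63 ≥ cost 53, so it is built.
Rancher 1: others sum to 48; max(0, 53 - 48) = 5.
Rancher 2: others sum to 50; max(0, 53 - 50) = 3.
Rancher 3: others sum to 51; max(0, 53 - 51) = 2.
Rancher 4: others sum to 40; max(0, 53 - 40) = 13.
Total collected = 5 + 3 + 2 + 13 = 23.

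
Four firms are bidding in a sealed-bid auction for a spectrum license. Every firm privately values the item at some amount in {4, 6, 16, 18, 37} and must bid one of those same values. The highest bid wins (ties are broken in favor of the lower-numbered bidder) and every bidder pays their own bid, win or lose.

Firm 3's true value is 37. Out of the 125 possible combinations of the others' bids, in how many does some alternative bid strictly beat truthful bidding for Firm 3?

Others bid (4, 4, 4): truth gives 0; bid 6 gives 31 > 0. Violating.
Others bid (4, 4, 6): truth gives 0; bid 6 gives 31 > 0. Violating.
Others bid (4, 4, 16): truth gives 0; bid 16 gives 21 > 0. Violating.
Others bid (4, 4, 18): truth gives 0; bid 18 gives 19 > 0. Violating.
Others bid (4, 4, 37): truth gives 0; no alternative beats it.
Others bid (4, 6, 37): truth gives 0; no alternative beats it.
(Checking all 125 profiles: 81 have a profitable deviation, 44 do not.)

81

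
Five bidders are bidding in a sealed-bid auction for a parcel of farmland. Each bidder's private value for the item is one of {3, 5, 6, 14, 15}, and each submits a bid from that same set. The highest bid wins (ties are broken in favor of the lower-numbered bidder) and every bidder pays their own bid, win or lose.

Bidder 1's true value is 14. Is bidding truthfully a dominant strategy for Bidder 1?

Consider the case where Bidder 2 bids 3, Bidder 3 bids 3, Bidder 4 bids 3 and Bidder 5 bids 3.
Truthful bid 14: wins, pays 14, utility 14 - 14 = 0.
Bid 3 instead: wins, pays 3, utility 14 - 3 = 11.
Since 11 > 0, bidding 3 is strictly better here, so truthful bidding is not dominant.

No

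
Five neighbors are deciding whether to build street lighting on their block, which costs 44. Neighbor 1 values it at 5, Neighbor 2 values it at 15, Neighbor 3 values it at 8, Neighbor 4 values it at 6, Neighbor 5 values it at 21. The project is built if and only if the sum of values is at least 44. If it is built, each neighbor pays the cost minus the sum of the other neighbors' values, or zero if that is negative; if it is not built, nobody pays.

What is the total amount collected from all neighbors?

Total value 55 ≥ cost 44, so it is built.
Neighbor 1: others sum to 50; max(0, 44 - 50) = 0.
Neighbor 2: others sum to 40; max(0, 44 - 40) = 4.
Neighbor 3: others sum to 47; max(0, 44 - 47) = 0.
Neighbor 4: others sum to 49; max(0, 44 - 49) = 0.
Neighbor 5: others sum to 34; max(0, 44 - 34) = 10.
Total collected = 0 + 4 + 0 + 0 + 10 = 14.

14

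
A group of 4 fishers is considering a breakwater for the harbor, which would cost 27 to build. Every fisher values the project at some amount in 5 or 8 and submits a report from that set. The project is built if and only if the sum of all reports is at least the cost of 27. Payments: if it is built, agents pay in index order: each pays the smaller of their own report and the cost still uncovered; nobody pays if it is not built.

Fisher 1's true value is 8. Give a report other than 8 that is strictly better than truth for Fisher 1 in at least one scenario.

Suppose Fisher 2 reports 8, Fisher 3 reports 8 and Fisher 4 reports 8.
Report 8: project built, pays 8, utility 8 - 8 = 0.
Report 5: project built, pays 5, utility 8 - 5 = 3.
So reporting 5 beats truth here (3 > 0).

5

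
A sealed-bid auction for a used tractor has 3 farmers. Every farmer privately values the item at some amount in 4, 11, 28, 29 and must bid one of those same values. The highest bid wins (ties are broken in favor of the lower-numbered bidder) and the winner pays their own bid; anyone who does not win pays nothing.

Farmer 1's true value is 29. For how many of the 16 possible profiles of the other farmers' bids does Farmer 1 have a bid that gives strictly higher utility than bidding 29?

Others bid (4, 4): truth gives 0; bid 4 gives 25 > 0. Violating.
Others bid (4, 11): truth gives 0; bid 11 gives 18 > 0. Violating.
Others bid (4, 28): truth gives 0; bid 28 gives 1 > 0. Violating.
Others bid (11, 4): truth gives 0; bid 11 gives 18 > 0. Violating.
Others bid (4, 29): truth gives 0; no alternative beats it.
Others bid (11, 29): truth gives 0; no alternative beats it.
(Checking all 16 profiles: 9 have a profitable deviation, 7 do not.)

9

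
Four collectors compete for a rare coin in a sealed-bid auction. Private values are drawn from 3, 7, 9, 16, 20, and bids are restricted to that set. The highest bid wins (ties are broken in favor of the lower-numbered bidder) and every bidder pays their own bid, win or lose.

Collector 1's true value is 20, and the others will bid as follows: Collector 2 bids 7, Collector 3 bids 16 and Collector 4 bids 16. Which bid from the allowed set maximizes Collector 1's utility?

16

Bid 3: loses but pays 3, utility -3.
Bid 7: loses but pays 7, utility -7.
Bid 9: loses but pays 9, utility -9.
Bid 16: wins, pays 16, utility 20 - 16 = 4.
Bid 20: wins, pays 20, utility 20 - 20 = 0.
The best choice is 16 with utility 4.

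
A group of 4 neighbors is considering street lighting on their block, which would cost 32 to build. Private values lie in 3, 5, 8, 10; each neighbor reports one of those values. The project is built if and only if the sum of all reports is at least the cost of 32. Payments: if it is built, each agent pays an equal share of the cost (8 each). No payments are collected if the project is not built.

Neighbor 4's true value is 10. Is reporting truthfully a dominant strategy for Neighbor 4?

Yes

Check each profile of the others' reports and compare truth against every alternative report.
Others report (3, 10, 10): truth gives 2, best alternative gives 0.
Others report (5, 8, 10): truth gives 2, best alternative gives 0.
Others report (5, 10, 8): truth gives 2, best alternative gives 0.
Others report (8, 5, 10): truth gives 2, best alternative gives 0.
Others report (8, 10, 5): truth gives 2, best alternative gives 0.
Others report (10, 3, 10): truth gives 2, best alternative gives 0.
(Remaining 58 profiles checked similarly; truth is weakly best in each.)
In every case the truthful report is at least as good as any alternative, so it is a dominant strategy.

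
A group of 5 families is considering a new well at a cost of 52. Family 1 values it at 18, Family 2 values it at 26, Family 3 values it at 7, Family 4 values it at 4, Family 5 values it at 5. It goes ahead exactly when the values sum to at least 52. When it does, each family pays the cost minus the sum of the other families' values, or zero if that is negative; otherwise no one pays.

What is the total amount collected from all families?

28

Total value 60 ≥ cost 52, so it is built.
Family 1: others sum to 42; max(0, 52 - 42) = 10.
Family 2: others sum to 34; max(0, 52 - 34) = 18.
Family 3: others sum to 53; max(0, 52 - 53) = 0.
Family 4: others sum to 56; max(0, 52 - 56) = 0.
Family 5: others sum to 55; max(0, 52 - 55) = 0.
Total collected = 10 + 18 + 0 + 0 + 0 = 28.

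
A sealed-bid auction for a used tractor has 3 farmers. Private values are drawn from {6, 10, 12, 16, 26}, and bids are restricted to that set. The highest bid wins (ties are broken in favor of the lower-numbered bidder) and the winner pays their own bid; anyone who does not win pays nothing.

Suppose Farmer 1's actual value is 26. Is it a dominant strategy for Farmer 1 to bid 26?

No

Consider the case where Farmer 2 bids 6 and Farmer 3 bids 6.
Truthful bid 26: wins, pays 26, utility 26 - 26 = 0.
Bid 6 instead: wins, pays 6, utility 26 - 6 = 20.
Since 20 > 0, bidding 6 is strictly better here, so truthful bidding is not dominant.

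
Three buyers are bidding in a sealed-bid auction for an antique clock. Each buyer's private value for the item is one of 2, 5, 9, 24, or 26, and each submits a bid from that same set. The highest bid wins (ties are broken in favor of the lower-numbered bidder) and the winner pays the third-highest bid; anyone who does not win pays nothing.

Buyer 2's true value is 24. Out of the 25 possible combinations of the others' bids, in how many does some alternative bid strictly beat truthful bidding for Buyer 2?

Others bid (2, 26): truth gives 0; bid 26 gives 22 > 0. Violating.
Others bid (5, 26): truth gives 0; bid 26 gives 19 > 0. Violating.
Others bid (9, 26): truth gives 0; bid 26 gives 15 > 0. Violating.
Others bid (24, 2): truth gives 0; bid 26 gives 22 > 0. Violating.
Others bid (2, 2): truth gives 22; no alternative beats it.
Others bid (2, 5): truth gives 22; no alternative beats it.
(Checking all 25 profiles: 6 have a profitable deviation, 19 do not.)

6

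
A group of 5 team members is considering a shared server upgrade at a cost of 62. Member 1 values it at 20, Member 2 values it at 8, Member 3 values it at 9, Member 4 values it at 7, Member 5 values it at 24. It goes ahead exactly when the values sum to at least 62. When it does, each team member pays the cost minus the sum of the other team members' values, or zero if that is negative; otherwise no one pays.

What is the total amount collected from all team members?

38

Total value 68 ≥ cost 62, so it is built.
Member 1: others sum to 48; max(0, 62 - 48) = 14.
Member 2: others sum to 60; max(0, 62 - 60) = 2.
Member 3: others sum to 59; max(0, 62 - 59) = 3.
Member 4: others sum to 61; max(0, 62 - 61) = 1.
Member 5: others sum to 44; max(0, 62 - 44) = 18.
Total collected = 14 + 2 + 3 + 1 + 18 = 38.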